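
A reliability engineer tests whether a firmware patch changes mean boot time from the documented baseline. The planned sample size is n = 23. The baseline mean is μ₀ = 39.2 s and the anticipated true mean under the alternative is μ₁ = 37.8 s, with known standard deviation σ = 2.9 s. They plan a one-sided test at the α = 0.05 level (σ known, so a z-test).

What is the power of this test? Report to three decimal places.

Power ≈ 0.749

Standardized effect: d = |μ₁ − μ₀| / σ = |37.8 − 39.2| / 2.9 = 0.4828
Noncentrality parameter: δ = d·√n = 0.4828 × √23 = 2.3152
One-sided α = 0.05 → critical value z_{0.05} = 1.645.
Power = Φ(δ − 1.645) = Φ(0.670) = 0.7487.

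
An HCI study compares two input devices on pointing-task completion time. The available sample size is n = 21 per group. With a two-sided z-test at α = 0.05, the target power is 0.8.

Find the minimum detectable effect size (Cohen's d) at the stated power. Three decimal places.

d ≈ 0.865

Required noncentrality: δ = z_{0.025} + z_{0.20} = 1.960 + 0.842 = 2.802.
(Lower-tail contribution to power is negligible for δ > 0.)
δ = d·√(n/2) ⇒ d = δ/√(n/2) = 2.802/√(21/2) = 0.8646.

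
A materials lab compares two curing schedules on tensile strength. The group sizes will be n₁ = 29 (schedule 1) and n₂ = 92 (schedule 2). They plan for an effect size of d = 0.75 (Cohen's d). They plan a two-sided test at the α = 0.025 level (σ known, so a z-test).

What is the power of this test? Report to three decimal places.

Noncentrality parameter: δ = d / √(1/n₁ + 1/n₂) = 0.75 / √(1/29 + 1/92) = 3.5218
Critical value for a two-sided test at α = 0.025: z_{α/2} = 2.241.
Power = Φ(δ − 2.241) + Φ(−δ − 2.241) = Φ(1.280) + Φ(-5.763) = 0.8998 + 0.0000 = 0.8998.

Power ≈ 0.900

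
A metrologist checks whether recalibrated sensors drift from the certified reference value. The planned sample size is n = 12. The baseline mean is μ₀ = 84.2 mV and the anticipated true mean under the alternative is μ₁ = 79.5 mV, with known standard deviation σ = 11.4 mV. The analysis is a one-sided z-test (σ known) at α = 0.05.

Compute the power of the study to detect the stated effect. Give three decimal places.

Power ≈ 0.414

Standardized effect: d = |μ₁ − μ₀| / σ = |79.5 − 84.2| / 11.4 = 0.4123
Noncentrality parameter: δ = d·√n = 0.4123 × √12 = 1.4282
One-sided α = 0.05 → critical value z_{0.05} = 1.645.
Power = P(Z > 1.645 − δ) = Φ(-0.217) = 0.4142.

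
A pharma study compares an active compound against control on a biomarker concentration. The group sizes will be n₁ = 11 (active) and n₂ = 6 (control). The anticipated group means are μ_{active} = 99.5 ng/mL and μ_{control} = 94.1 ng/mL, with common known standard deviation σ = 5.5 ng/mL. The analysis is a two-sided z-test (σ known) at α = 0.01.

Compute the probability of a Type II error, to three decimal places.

Standardized effect: d = |μ_{active} − μ_{control}| / σ = |99.5 − 94.1| / 5.5 = 0.9818
Noncentrality parameter: δ = d / √(1/n₁ + 1/n₂) = 0.9818 / √(1/11 + 1/6) = 1.9345
Critical value for a two-sided test at α = 0.01: z_{α/2} = 2.576.
Power = Φ(δ − 2.576) + Φ(−δ − 2.576) = Φ(-0.641) + Φ(-4.510) = 0.2607 + 0.0000 = 0.2607.
Type II error: β = 1 − power = 1 − 0.2607 = 0.7393.

β ≈ 0.739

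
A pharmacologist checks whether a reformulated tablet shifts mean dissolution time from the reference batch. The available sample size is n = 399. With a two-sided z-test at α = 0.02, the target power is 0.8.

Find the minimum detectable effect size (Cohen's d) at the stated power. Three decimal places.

Required noncentrality: δ = z_{0.01} + z_{0.20} = 2.326 + 0.842 = 3.168.
(Lower-tail contribution to power is negligible for δ > 0.)
δ = d·√n ⇒ d = δ/√n = 3.168/√399 = 0.1586.

d ≈ 0.159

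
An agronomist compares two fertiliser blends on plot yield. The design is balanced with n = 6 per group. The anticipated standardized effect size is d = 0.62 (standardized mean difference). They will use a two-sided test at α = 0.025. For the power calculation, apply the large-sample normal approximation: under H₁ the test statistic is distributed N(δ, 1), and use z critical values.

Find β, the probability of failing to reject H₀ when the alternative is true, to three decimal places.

Noncentrality parameter: δ = d·√(n/2) = 0.62 × √(6/2) = 1.0739
Critical value for a two-sided test at α = 0.025: z_{α/2} = 2.241.
Power = Φ(δ − 2.241) + Φ(−δ − 2.241) = Φ(-1.168) + Φ(-3.315) = 0.1215 + 0.0005 = 0.1220.
Type II error: β = 1 − power = 1 − 0.1220 = 0.8780.

β ≈ 0.878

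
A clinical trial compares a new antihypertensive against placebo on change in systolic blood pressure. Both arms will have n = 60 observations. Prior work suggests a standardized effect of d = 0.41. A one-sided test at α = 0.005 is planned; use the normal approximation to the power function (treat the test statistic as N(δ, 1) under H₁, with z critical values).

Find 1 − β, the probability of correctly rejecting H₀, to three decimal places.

Power ≈ 0.371

Noncentrality parameter: δ = d·√(n/2) = 0.41 × √(60/2) = 2.2457
Critical value for a one-sided test at α = 0.005: z_α = 2.576.
Power = P(Z > 2.576 − δ) = Φ(-0.330) = 0.3706.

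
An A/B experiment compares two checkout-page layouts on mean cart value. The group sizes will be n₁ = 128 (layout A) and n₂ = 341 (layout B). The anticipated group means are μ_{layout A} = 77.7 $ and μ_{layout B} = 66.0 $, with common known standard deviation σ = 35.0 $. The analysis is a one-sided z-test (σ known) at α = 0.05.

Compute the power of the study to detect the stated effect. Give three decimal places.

Standardized effect: d = |μ_{layout A} − μ_{layout B}| / σ = |77.7 − 66.0| / 35.0 = 0.3343
Noncentrality parameter: δ = d / √(1/n₁ + 1/n₂) = 0.3343 / √(1/128 + 1/341) = 3.2249
Critical value for a one-sided test at α = 0.05: z_α = 1.645.
Power = Φ(δ − 1.645) = Φ(1.580) = 0.9429.

Power ≈ 0.943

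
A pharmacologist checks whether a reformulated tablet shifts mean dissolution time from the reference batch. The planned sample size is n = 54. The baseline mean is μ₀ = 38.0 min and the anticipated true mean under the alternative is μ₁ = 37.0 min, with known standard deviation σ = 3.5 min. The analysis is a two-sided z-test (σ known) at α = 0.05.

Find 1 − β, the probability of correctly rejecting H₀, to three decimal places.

Standardized effect: d = |μ₁ − μ₀| / σ = |37.0 − 38.0| / 3.5 = 0.2857
Noncentrality parameter: δ = d·√n = 0.2857 × √54 = 2.0996
Two-sided α = 0.05 → critical value z_{0.025} = 1.960.
Power = Φ(δ − 1.960) + Φ(−δ − 1.960) = Φ(0.140) + Φ(-4.060) = 0.5555 + 0.0000 = 0.5555.

Power ≈ 0.556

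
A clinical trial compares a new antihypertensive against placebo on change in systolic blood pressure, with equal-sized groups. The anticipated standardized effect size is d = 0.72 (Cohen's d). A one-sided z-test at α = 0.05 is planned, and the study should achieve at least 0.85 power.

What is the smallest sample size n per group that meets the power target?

Set Φ(δ − 1.645) = 0.85; then δ − 1.645 = Φ⁻¹(0.85) = 1.036, giving δ = 2.681.
δ = d·√(n/2) ⇒ n = 2(δ/d)² = 2 × (2.681 / 0.72)² = 27.74.
Rounding up, n = 28 per group.

n = 28 per group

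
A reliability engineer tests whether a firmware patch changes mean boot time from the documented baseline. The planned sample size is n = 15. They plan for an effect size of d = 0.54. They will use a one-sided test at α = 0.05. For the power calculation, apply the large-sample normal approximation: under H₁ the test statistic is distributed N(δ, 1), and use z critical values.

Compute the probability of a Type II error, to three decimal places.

β ≈ 0.328

Noncentrality parameter: δ = d·√n = 0.54 × √15 = 2.0914
Critical value for a one-sided test at α = 0.05: z_α = 1.645.
Power = Φ(δ − 1.645) = Φ(0.447) = 0.6724.
Type II error: β = 1 − power = 1 − 0.6724 = 0.3276.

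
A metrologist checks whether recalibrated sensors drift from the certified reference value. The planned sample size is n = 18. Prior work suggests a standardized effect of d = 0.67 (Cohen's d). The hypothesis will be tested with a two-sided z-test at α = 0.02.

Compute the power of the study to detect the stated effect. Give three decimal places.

Noncentrality parameter: δ = d·√n = 0.67 × √18 = 2.8426
Two-sided α = 0.02 → critical value z_{0.01} = 2.326.
Power = Φ(δ − 2.326) + Φ(−δ − 2.326) = Φ(0.516) + Φ(-5.169) = 0.6972 + 0.0000 = 0.6972.

Power ≈ 0.697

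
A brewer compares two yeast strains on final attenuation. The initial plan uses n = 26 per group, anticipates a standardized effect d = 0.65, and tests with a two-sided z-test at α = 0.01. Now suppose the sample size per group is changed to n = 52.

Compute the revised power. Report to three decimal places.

Power ≈ 0.770

With n = 52 per group: δ = d·√(n/2) = 0.65 × √(52/2) = 3.3144. Critical value z_{0.005} = 2.576.
Revised power = Φ(δ − 2.576) + Φ(−δ − 2.576) = Φ(0.739) + Φ(-5.890) = 0.7699 + 0.0000 = 0.7699.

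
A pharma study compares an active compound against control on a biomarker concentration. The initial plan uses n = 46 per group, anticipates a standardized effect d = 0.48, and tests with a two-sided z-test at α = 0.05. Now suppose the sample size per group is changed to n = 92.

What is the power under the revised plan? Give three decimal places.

Power ≈ 0.902

With n = 92 per group: δ = d·√(n/2) = 0.48 × √(92/2) = 3.2555. Critical value z_{0.025} = 1.960.
Revised power = Φ(δ − 1.960) + Φ(−δ − 1.960) = Φ(1.296) + Φ(-5.215) = 0.9024 + 0.0000 = 0.9024.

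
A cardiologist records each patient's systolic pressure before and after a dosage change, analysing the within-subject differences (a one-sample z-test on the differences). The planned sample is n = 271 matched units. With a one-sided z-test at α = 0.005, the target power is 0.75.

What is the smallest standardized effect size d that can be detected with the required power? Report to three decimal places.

d ≈ 0.197

Need Φ(δ − 2.576) = 0.75, so δ = 2.576 + 0.674 = 3.250.
δ = d·√n ⇒ d = δ/√n = 3.250/√271 = 0.1974.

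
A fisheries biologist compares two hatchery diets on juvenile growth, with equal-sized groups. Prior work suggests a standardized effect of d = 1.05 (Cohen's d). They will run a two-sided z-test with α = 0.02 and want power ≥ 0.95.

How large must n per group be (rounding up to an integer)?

n = 29 per group

Set Φ(δ − 2.326) = 0.95; then δ − 2.326 = Φ⁻¹(0.95) = 1.645, giving δ = 3.971.
(The Φ(−δ − z_{α/2}) term is vanishingly small for δ > 0 and is dropped in the standard sample-size formula.)
δ = d·√(n/2) ⇒ n = 2(δ/d)² = 2 × (3.971 / 1.05)² = 28.61.
Rounding up, n = 29 per group.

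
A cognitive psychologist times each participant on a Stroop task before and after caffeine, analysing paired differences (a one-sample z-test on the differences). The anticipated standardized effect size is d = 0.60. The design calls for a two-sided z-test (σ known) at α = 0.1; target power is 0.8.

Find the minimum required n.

n = 18

Set Φ(δ − 1.645) = 0.8; then δ − 1.645 = Φ⁻¹(0.8) = 0.842, giving δ = 2.486.
(The Φ(−δ − z_{α/2}) term is vanishingly small for δ > 0 and is dropped in the standard sample-size formula.)
δ = d·√n ⇒ n = (δ/d)² = (2.486 / 0.60)² = 17.17.
Rounding up, n = 18.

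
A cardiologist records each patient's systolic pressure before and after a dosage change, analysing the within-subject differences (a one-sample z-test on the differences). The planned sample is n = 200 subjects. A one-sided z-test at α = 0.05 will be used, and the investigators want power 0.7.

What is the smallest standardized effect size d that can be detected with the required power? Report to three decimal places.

Required noncentrality: δ = z_{0.05} + z_{0.30} = 1.645 + 0.524 = 2.169.
δ = d·√n ⇒ d = δ/√n = 2.169/√200 = 0.1534.

d ≈ 0.153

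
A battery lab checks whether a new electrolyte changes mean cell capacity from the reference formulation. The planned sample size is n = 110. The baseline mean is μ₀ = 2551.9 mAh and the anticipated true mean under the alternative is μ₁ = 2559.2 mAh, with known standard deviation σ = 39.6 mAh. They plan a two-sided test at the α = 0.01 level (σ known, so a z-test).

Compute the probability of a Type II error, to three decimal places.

β ≈ 0.740

Standardized effect: d = |μ₁ − μ₀| / σ = |2559.2 − 2551.9| / 39.6 = 0.1843
Noncentrality parameter: δ = d·√n = 0.1843 × √110 = 1.9334
Two-sided α = 0.01 → critical value z_{0.005} = 2.576.
Power = Φ(δ − 2.576) + Φ(−δ − 2.576) = Φ(-0.642) + Φ(-4.509) = 0.2603 + 0.0000 = 0.2603.
Type II error: β = 1 − power = 1 − 0.2603 = 0.7397.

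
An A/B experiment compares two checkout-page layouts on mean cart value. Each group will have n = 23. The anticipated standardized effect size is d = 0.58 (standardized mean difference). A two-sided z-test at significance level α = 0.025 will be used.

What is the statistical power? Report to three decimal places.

Power ≈ 0.392

Noncentrality parameter: δ = d·√(n/2) = 0.58 × √(23/2) = 1.9669
Critical value for a two-sided test at α = 0.025: z_{α/2} = 2.241.
Power = Φ(δ − 2.241) + Φ(−δ − 2.241) = Φ(-0.275) + Φ(-4.208) = 0.3918 + 0.0000 = 0.3919.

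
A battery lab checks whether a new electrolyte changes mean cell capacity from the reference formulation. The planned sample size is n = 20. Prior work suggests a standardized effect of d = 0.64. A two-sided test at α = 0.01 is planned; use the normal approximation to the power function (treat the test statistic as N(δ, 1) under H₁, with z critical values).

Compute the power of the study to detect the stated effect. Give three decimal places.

Power ≈ 0.613

Noncentrality parameter: δ = d·√n = 0.64 × √20 = 2.8622
Two-sided α = 0.01 → critical value z_{0.005} = 2.576.
Power = Φ(δ − 2.576) + Φ(−δ − 2.576) = Φ(0.286) + Φ(-5.438) = 0.6127 + 0.0000 = 0.6127.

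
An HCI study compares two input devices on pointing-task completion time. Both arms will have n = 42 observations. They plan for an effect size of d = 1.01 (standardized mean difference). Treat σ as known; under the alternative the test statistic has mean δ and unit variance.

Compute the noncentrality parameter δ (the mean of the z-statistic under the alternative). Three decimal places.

The noncentrality parameter scales effect size by the design's sample-size factor: δ = d·√(n/2) = 1.01 × √(42/2) = 4.6284

δ ≈ 4.628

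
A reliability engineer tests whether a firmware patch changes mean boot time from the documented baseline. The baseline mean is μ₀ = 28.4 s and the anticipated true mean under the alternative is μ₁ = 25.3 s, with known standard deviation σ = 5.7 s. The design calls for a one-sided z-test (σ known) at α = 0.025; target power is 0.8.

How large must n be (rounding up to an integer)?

n = 27

Standardized effect: d = |μ₁ − μ₀| / σ = |25.3 − 28.4| / 5.7 = 0.5439
Set Φ(δ − 1.960) = 0.8; then δ − 1.960 = Φ⁻¹(0.8) = 0.842, giving δ = 2.802.
δ = d·√n ⇒ n = (δ/d)² = (2.802 / 0.5439)² = 26.54.
Round up to the next whole unit.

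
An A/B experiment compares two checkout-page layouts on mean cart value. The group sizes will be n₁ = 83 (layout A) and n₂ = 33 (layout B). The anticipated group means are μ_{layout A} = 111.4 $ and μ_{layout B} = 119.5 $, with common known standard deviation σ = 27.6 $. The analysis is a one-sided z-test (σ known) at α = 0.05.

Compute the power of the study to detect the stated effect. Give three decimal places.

Power ≈ 0.413

Standardized effect: d = |μ_{layout A} − μ_{layout B}| / σ = |111.4 − 119.5| / 27.6 = 0.2935
Noncentrality parameter: δ = d / √(1/n₁ + 1/n₂) = 0.2935 / √(1/83 + 1/33) = 1.4261
Critical value for a one-sided test at α = 0.05: z_α = 1.645.
Power = Φ(δ − 1.645) = Φ(-0.219) = 0.4134.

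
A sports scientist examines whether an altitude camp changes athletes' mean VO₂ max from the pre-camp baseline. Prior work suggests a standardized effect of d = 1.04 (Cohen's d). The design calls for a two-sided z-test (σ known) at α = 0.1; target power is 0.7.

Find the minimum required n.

n = 5

Set Φ(δ − 1.645) = 0.7; then δ − 1.645 = Φ⁻¹(0.7) = 0.524, giving δ = 2.169.
(Ignoring the negligible lower-tail rejection probability gives the usual closed-form inversion.)
δ = d·√n ⇒ n = (δ/d)² = (2.169 / 1.04)² = 4.35.
Round up to the next whole unit.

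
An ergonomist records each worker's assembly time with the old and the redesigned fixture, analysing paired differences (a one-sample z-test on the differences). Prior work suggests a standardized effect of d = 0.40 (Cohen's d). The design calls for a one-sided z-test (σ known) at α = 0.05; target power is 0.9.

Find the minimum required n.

For power 0.9 need Φ(δ − z_{0.05}) = 0.9, so δ = z_{0.05} + z_{0.10} = 1.645 + 1.282 = 2.926.
δ = d·√n ⇒ n = (δ/d)² = (2.926 / 0.40)² = 53.52.
Rounding up, n = 54.

n = 54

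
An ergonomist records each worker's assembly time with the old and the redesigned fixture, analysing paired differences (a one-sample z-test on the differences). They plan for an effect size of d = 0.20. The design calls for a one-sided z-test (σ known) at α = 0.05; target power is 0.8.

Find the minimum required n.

n = 155

Set Φ(δ − 1.645) = 0.8; then δ − 1.645 = Φ⁻¹(0.8) = 0.842, giving δ = 2.486.
δ = d·√n ⇒ n = (δ/d)² = (2.486 / 0.20)² = 154.56.
Round up to the next whole unit.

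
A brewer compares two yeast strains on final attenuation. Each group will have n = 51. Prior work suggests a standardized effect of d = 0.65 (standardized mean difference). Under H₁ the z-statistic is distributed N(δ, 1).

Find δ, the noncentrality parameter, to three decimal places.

The noncentrality parameter scales effect size by the design's sample-size factor: δ = d·√(n/2) = 0.65 × √(51/2) = 3.2823

δ ≈ 3.282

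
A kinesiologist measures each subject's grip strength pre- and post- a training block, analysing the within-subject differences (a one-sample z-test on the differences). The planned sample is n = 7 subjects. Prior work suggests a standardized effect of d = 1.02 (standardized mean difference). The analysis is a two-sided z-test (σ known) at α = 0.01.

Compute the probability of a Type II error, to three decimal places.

Noncentrality parameter: δ = d·√n = 1.02 × √7 = 2.6987
Two-sided α = 0.01 → critical value z_{0.005} = 2.576.
Power = Φ(δ − 2.576) + Φ(−δ − 2.576) = Φ(0.123) + Φ(-5.274) = 0.5489 + 0.0000 = 0.5489.
Type II error: β = 1 − power = 1 − 0.5489 = 0.4511.

β ≈ 0.451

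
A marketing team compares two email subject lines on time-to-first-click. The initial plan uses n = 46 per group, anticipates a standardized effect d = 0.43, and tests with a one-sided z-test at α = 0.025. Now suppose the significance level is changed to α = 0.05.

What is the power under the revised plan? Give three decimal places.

δ = d·√(n/2) = 0.43 × √(46/2) = 2.0622 (unchanged). New critical value: z_{0.05} = 1.645.
Revised power = P(Z > 1.645 − δ) = Φ(0.417) = 0.6618.

Power ≈ 0.662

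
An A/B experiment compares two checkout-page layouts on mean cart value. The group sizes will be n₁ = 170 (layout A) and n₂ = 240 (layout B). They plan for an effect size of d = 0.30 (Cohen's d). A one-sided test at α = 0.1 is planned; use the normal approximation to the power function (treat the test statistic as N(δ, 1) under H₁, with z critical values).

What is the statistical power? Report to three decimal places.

Noncentrality parameter: λ = d / √(1/n₁ + 1/n₂) = 0.30 / √(1/170 + 1/240) = 2.9927
One-sided α = 0.1 → critical value z_{0.1} = 1.282.
Power = P(Z > 1.282 − λ) = Φ(1.711) = 0.9565.

Power ≈ 0.956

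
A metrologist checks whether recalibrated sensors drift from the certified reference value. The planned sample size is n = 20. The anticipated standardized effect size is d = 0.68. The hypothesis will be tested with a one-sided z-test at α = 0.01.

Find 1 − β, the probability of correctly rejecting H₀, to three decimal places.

Noncentrality parameter: δ = d·√n = 0.68 × √20 = 3.0411
One-sided α = 0.01 → critical value z_{0.01} = 2.326.
Power = Φ(δ − 2.326) = Φ(0.715) = 0.7626.

Power ≈ 0.763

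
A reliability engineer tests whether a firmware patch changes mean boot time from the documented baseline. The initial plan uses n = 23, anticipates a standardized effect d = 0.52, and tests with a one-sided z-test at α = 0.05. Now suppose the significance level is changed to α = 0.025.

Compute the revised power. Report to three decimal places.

Power ≈ 0.703

δ = d·√n = 0.52 × √23 = 2.4938 (unchanged). New critical value: z_{0.025} = 1.960.
Revised power = P(Z > 1.960 − δ) = Φ(0.534) = 0.7033.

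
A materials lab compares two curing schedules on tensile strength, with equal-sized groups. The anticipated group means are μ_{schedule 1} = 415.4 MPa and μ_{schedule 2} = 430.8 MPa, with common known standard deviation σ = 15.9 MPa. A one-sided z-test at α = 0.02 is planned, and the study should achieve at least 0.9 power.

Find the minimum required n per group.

Standardized effect: d = |μ_{schedule 1} − μ_{schedule 2}| / σ = |415.4 − 430.8| / 15.9 = 0.9686
For power 0.9 need Φ(δ − z_{0.02}) = 0.9, so δ = z_{0.02} + z_{0.10} = 2.054 + 1.282 = 3.335.
δ = d·√(n/2) ⇒ n = 2(δ/d)² = 2 × (3.335 / 0.9686)² = 23.72.
Rounding up, n = 24 per group.

n = 24 per group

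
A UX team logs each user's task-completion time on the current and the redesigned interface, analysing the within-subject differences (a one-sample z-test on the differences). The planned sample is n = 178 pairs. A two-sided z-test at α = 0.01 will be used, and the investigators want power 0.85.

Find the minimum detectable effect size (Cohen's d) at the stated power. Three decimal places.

d ≈ 0.271

Required noncentrality: δ = z_{0.005} + z_{0.15} = 2.576 + 1.036 = 3.612.
(Lower-tail contribution to power is negligible for δ > 0.)
δ = d·√n ⇒ d = δ/√n = 3.612/√178 = 0.2708.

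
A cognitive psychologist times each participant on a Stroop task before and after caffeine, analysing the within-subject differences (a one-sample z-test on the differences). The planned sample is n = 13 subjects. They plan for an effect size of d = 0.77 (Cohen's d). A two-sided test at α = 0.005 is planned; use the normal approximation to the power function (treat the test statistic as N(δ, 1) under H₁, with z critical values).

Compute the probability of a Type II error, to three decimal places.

Noncentrality parameter: δ = d·√n = 0.77 × √13 = 2.7763
Critical value for a two-sided test at α = 0.005: z_{α/2} = 2.807.
Power = Φ(δ − 2.807) + Φ(−δ − 2.807) = Φ(-0.031) + Φ(-5.583) = 0.4877 + 0.0000 = 0.4877.
Type II error: β = 1 − power = 1 − 0.4877 = 0.5123.

β ≈ 0.512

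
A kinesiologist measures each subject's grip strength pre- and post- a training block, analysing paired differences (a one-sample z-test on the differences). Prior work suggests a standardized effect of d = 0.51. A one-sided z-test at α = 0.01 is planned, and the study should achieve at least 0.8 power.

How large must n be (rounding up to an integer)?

n = 39

Set Φ(δ − 2.326) = 0.8; then δ − 2.326 = Φ⁻¹(0.8) = 0.842, giving δ = 3.168.
δ = d·√n ⇒ n = (δ/d)² = (3.168 / 0.51)² = 38.59.
Round up to the next whole unit.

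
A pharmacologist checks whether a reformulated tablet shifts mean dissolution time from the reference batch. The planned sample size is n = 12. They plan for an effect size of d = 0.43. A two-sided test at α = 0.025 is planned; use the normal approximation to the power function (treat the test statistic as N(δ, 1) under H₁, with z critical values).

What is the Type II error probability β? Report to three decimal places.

β ≈ 0.774

Noncentrality parameter: δ = d·√n = 0.43 × √12 = 1.4896
Critical value for a two-sided test at α = 0.025: z_{α/2} = 2.241.
Power = Φ(δ − 2.241) + Φ(−δ − 2.241) = Φ(-0.752) + Φ(-3.731) = 0.2261 + 0.0001 = 0.2262.
Type II error: β = 1 − power = 1 − 0.2262 = 0.7738.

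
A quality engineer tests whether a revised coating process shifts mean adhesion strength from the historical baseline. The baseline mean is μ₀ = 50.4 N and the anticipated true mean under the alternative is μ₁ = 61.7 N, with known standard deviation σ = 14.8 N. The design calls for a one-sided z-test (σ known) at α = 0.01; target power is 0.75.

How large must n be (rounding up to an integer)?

n = 16

Standardized effect: d = |μ₁ − μ₀| / σ = |61.7 − 50.4| / 14.8 = 0.7635
For power 0.75 need Φ(δ − z_{0.01}) = 0.75, so δ = z_{0.01} + z_{0.25} = 2.326 + 0.674 = 3.001.
δ = d·√n ⇒ n = (δ/d)² = (3.001 / 0.7635)² = 15.45.
Round up to the next whole unit.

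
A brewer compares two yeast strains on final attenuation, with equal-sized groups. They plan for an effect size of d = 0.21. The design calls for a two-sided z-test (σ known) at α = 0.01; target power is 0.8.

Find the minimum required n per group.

n = 530 per group

Set Φ(δ − 2.576) = 0.8; then δ − 2.576 = Φ⁻¹(0.8) = 0.842, giving δ = 3.417.
(For δ > 0 the lower-tail rejection region contributes negligibly to power, so the one-term inversion is standard.)
δ = d·√(n/2) ⇒ n = 2(δ/d)² = 2 × (3.417 / 0.21)² = 529.66.
Rounding up, n = 530 per group.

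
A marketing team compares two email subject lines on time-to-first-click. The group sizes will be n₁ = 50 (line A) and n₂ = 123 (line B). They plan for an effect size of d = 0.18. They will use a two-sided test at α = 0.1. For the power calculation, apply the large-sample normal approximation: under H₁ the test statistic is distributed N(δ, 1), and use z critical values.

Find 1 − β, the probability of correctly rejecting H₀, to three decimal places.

Power ≈ 0.287

Noncentrality parameter: δ = d / √(1/n₁ + 1/n₂) = 0.18 / √(1/50 + 1/123) = 1.0732
Two-sided α = 0.1 → critical value z_{0.05} = 1.645.
Power = Φ(δ − 1.645) + Φ(−δ − 1.645) = Φ(-0.572) + Φ(-2.718) = 0.2838 + 0.0033 = 0.2871.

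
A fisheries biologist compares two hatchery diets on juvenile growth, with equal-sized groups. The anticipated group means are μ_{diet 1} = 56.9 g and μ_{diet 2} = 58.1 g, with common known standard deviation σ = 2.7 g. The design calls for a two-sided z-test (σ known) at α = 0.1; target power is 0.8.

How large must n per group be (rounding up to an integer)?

n = 63 per group

Standardized effect: d = |μ_{diet 1} − μ_{diet 2}| / σ = |56.9 − 58.1| / 2.7 = 0.4444
For power 0.8 need Φ(δ − z_{0.05}) = 0.8, so δ = z_{0.05} + z_{0.20} = 1.645 + 0.842 = 2.486.
(The Φ(−δ − z_{α/2}) term is vanishingly small for δ > 0 and is dropped in the standard sample-size formula.)
δ = d·√(n/2) ⇒ n = 2(δ/d)² = 2 × (2.486 / 0.4444)² = 62.60.
Round up to the next whole unit.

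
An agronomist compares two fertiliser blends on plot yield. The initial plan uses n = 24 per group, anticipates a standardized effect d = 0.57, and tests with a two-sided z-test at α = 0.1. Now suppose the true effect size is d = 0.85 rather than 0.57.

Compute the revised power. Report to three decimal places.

Power ≈ 0.903

With d = 0.85: δ = d·√(n/2) = 0.85 × √(24/2) = 2.9445. Critical value z_{0.05} = 1.645.
Revised power = Φ(δ − 1.645) + Φ(−δ − 1.645) = Φ(1.300) + Φ(-4.589) = 0.9031 + 0.0000 = 0.9031.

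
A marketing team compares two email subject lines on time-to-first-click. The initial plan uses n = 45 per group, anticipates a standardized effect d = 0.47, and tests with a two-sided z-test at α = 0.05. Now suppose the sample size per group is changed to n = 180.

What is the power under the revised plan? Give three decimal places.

Power ≈ 0.994

With n = 180 per group: δ = d·√(n/2) = 0.47 × √(180/2) = 4.4588. Critical value z_{0.025} = 1.960.
Revised power = Φ(δ − 1.960) + Φ(−δ − 1.960) = Φ(2.499) + Φ(-6.419) = 0.9938 + 0.0000 = 0.9938.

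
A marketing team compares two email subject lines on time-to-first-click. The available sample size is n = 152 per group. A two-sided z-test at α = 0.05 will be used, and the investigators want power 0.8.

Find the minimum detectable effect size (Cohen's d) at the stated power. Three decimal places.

d ≈ 0.321

Required noncentrality: δ = z_{0.025} + z_{0.20} = 1.960 + 0.842 = 2.802.
(The second rejection-region term Φ(−δ − z_{α/2}) is negligible and dropped.)
δ = d·√(n/2) ⇒ d = δ/√(n/2) = 2.802/√(152/2) = 0.3214.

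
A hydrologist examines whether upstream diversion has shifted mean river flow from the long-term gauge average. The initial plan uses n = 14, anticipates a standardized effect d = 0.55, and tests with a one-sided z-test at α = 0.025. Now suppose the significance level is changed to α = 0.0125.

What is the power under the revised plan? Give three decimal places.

δ = d·√n = 0.55 × √14 = 2.0579 (unchanged). New critical value: z_{0.0125} = 2.241.
Revised power = P(Z > 2.241 − δ) = Φ(-0.183) = 0.4272.

Power ≈ 0.427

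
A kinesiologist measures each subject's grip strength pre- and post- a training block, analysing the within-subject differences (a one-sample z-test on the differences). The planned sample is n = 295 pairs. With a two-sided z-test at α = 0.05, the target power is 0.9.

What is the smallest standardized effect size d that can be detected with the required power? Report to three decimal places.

Required noncentrality: δ = z_{0.025} + z_{0.10} = 1.960 + 1.282 = 3.242.
(Lower-tail contribution to power is negligible for δ > 0.)
δ = d·√n ⇒ d = δ/√n = 3.242/√295 = 0.1887.

d ≈ 0.189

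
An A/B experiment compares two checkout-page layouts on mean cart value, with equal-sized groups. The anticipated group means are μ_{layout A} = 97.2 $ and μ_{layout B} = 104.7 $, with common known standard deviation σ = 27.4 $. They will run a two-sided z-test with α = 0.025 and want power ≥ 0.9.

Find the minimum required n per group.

n = 332 per group

Standardized effect: d = |μ_{layout A} − μ_{layout B}| / σ = |97.2 − 104.7| / 27.4 = 0.2737
For power 0.9 need Φ(δ − z_{0.0125}) = 0.9, so δ = z_{0.0125} + z_{0.10} = 2.241 + 1.282 = 3.523.
(For δ > 0 the lower-tail rejection region contributes negligibly to power, so the one-term inversion is standard.)
δ = d·√(n/2) ⇒ n = 2(δ/d)² = 2 × (3.523 / 0.2737)² = 331.30.
Round up to the next whole unit.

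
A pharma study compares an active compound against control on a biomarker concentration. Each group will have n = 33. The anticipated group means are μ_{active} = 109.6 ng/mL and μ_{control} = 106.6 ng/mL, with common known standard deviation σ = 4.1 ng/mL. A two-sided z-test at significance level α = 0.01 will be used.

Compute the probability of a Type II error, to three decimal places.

β ≈ 0.346

Standardized effect: d = |μ_{active} − μ_{control}| / σ = |109.6 − 106.6| / 4.1 = 0.7317
Noncentrality parameter: δ = d·√(n/2) = 0.7317 × √(33/2) = 2.9722
Two-sided α = 0.01 → critical value z_{0.005} = 2.576.
Power = Φ(δ − 2.576) + Φ(−δ − 2.576) = Φ(0.396) + Φ(-5.548) = 0.6541 + 0.0000 = 0.6541.
Type II error: β = 1 − power = 1 − 0.6541 = 0.3459.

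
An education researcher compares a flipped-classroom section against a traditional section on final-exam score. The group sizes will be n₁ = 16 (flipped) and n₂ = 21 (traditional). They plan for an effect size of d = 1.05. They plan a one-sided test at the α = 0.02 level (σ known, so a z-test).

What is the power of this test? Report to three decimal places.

Power ≈ 0.867

Noncentrality parameter: δ = d / √(1/n₁ + 1/n₂) = 1.05 / √(1/16 + 1/21) = 3.1642
Critical value for a one-sided test at α = 0.02: z_α = 2.054.
Power = Φ(δ − 2.054) = Φ(1.110) = 0.8666.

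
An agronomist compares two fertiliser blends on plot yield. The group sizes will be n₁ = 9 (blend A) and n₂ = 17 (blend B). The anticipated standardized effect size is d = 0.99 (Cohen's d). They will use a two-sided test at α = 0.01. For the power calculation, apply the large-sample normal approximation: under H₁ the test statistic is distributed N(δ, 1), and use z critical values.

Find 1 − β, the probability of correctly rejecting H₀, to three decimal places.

Noncentrality parameter: δ = d / √(1/n₁ + 1/n₂) = 0.99 / √(1/9 + 1/17) = 2.4016
Critical value for a two-sided test at α = 0.01: z_{α/2} = 2.576.
Power = Φ(δ − 2.576) + Φ(−δ − 2.576) = Φ(-0.174) + Φ(-4.977) = 0.4308 + 0.0000 = 0.4308.

Power ≈ 0.431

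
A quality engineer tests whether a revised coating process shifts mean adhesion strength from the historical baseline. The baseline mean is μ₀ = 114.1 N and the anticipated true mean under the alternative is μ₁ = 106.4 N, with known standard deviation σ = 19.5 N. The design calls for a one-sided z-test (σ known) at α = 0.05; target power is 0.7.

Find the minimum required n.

n = 31

Standardized effect: d = |μ₁ − μ₀| / σ = |106.4 − 114.1| / 19.5 = 0.3949
Set Φ(δ − 1.645) = 0.7; then δ − 1.645 = Φ⁻¹(0.7) = 0.524, giving δ = 2.169.
δ = d·√n ⇒ n = (δ/d)² = (2.169 / 0.3949)² = 30.18.
Rounding up, n = 31.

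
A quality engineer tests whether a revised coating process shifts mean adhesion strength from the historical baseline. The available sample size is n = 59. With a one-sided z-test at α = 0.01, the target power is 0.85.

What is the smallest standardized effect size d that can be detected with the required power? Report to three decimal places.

d ≈ 0.438

Required noncentrality: δ = z_{0.01} + z_{0.15} = 2.326 + 1.036 = 3.363.
δ = d·√n ⇒ d = δ/√n = 3.363/√59 = 0.4378.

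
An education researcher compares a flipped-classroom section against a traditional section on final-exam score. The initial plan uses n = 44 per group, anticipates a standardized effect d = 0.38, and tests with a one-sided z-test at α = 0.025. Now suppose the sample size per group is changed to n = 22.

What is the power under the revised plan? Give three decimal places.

Power ≈ 0.242

With n = 22 per group: δ = d·√(n/2) = 0.38 × √(22/2) = 1.2603. Critical value z_{0.025} = 1.960.
Revised power = P(Z > 1.960 − δ) = Φ(-0.700) = 0.2421.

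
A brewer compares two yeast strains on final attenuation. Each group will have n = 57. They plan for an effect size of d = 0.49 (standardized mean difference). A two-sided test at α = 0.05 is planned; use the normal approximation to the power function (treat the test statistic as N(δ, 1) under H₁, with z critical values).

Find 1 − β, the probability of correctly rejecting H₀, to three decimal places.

Noncentrality parameter: λ = d·√(n/2) = 0.49 × √(57/2) = 2.6159
Two-sided α = 0.05 → critical value z_{0.025} = 1.960.
Power = Φ(λ − 1.960) + Φ(−λ − 1.960) = Φ(0.656) + Φ(-4.576) = 0.7441 + 0.0000 = 0.7441.

Power ≈ 0.744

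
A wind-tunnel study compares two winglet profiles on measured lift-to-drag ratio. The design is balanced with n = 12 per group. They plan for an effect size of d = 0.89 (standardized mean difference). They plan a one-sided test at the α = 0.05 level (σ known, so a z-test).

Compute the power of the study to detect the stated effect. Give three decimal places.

Power ≈ 0.704

Noncentrality parameter: δ = d·√(n/2) = 0.89 × √(12/2) = 2.1800
One-sided α = 0.05 → critical value z_{0.05} = 1.645.
Power = Φ(δ − 1.645) = Φ(0.535) = 0.7037.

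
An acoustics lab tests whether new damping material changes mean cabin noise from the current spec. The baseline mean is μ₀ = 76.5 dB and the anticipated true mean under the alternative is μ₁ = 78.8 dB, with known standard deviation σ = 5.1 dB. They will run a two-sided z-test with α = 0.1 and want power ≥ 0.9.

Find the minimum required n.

n = 43

Standardized effect: d = |μ₁ − μ₀| / σ = |78.8 − 76.5| / 5.1 = 0.4510
For power 0.9 need Φ(δ − z_{0.05}) = 0.9, so δ = z_{0.05} + z_{0.10} = 1.645 + 1.282 = 2.926.
(The Φ(−δ − z_{α/2}) term is vanishingly small for δ > 0 and is dropped in the standard sample-size formula.)
δ = d·√n ⇒ n = (δ/d)² = (2.926 / 0.4510)² = 42.11.
Round up to the next whole unit.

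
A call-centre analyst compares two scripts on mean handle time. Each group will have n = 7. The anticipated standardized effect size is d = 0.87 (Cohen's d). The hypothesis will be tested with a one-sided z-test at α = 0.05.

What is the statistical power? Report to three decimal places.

Noncentrality parameter: δ = d·√(n/2) = 0.87 × √(7/2) = 1.6276
Critical value for a one-sided test at α = 0.05: z_α = 1.645.
Power = P(Z > 1.645 − δ) = Φ(-0.017) = 0.4931.

Power ≈ 0.493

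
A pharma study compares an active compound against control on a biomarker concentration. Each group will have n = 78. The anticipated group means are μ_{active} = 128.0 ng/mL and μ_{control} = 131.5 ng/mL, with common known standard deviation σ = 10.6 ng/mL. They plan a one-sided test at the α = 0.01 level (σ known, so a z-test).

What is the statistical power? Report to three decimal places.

Standardized effect: d = |μ_{active} − μ_{control}| / σ = |128.0 − 131.5| / 10.6 = 0.3302
Noncentrality parameter: δ = d·√(n/2) = 0.3302 × √(78/2) = 2.0620
Critical value for a one-sided test at α = 0.01: z_α = 2.326.
Power = P(Z > 2.326 − δ) = Φ(-0.264) = 0.3958.

Power ≈ 0.396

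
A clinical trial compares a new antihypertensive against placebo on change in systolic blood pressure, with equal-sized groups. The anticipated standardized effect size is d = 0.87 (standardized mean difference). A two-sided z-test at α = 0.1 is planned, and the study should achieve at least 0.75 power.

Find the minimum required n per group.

n = 15 per group

For power 0.75 need Φ(δ − z_{0.05}) = 0.75, so δ = z_{0.05} + z_{0.25} = 1.645 + 0.674 = 2.319.
(The Φ(−δ − z_{α/2}) term is vanishingly small for δ > 0 and is dropped in the standard sample-size formula.)
δ = d·√(n/2) ⇒ n = 2(δ/d)² = 2 × (2.319 / 0.87)² = 14.21.
Rounding up, n = 15 per group.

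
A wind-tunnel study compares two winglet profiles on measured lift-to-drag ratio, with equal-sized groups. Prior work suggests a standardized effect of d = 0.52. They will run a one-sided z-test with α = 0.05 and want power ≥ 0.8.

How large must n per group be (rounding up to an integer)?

For power 0.8 need Φ(δ − z_{0.05}) = 0.8, so δ = z_{0.05} + z_{0.20} = 1.645 + 0.842 = 2.486.
δ = d·√(n/2) ⇒ n = 2(δ/d)² = 2 × (2.486 / 0.52)² = 45.73.
Round up to the next whole unit.

n = 46 per group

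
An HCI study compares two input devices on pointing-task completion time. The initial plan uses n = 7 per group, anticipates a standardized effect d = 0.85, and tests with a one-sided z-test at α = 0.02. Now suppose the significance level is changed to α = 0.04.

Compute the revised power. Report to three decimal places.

δ = d·√(n/2) = 0.85 × √(7/2) = 1.5902 (unchanged). New critical value: z_{0.04} = 1.751.
Revised power = P(Z > 1.751 − δ) = Φ(-0.160) = 0.4363.

Power ≈ 0.436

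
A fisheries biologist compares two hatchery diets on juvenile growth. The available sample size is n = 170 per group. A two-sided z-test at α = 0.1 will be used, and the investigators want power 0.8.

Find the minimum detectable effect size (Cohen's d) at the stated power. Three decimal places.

Required noncentrality: δ = z_{0.05} + z_{0.20} = 1.645 + 0.842 = 2.486.
(The second rejection-region term Φ(−δ − z_{α/2}) is negligible and dropped.)
δ = d·√(n/2) ⇒ d = δ/√(n/2) = 2.486/√(170/2) = 0.2697.

d ≈ 0.270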